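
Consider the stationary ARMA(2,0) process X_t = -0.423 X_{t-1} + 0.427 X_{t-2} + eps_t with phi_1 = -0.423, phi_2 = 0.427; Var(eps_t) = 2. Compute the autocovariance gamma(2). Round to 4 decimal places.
\gamma(2) = 3.9738

Multiply the model equation by X_{t-k} and take expectations. With theta_0 = psi_0 = 1 and psi_j the MA(infinity) weights, this gives
  gamma(k) - sum_i phi_i gamma(k-i) = c_k,
  c_k = sigma^2 * sum_{j=k..q} theta_j psi_{j-k}   (c_k = 0 for k > q),
using gamma(-m) = gamma(m).
Pure AR (q = 0): c_0 = sigma^2 = 2, c_k = 0 for k >= 1.
Equations for k = 0, 1, 2 (AR order 2, c_2 = 0):
  (E0) gamma(0) = phi_1 gamma(1) + phi_2 gamma(2) + c_0
  (E1) gamma(1) = phi_1 gamma(0) + phi_2 gamma(1) + c_1
  (E2) gamma(2) = phi_1 gamma(1) + phi_2 gamma(0)
From (E1): gamma(1) = A gamma(0) + B with
  A = phi_1 / (1 - phi_2) = -0.423 / 0.573 = -0.73822,   B = c_1 / (1 - phi_2) = 0 / 0.573 = 0.
Insert (E2) into (E0): gamma(0) (1 - phi_2^2) = phi_1 (1 + phi_2) gamma(1) + c_0.
  phi_1 (1 + phi_2) = (-0.423)(1.427) = -0.603621,   1 - phi_2^2 = 0.817671.
Replace gamma(1) by A gamma(0) + B and collect gamma(0):
  gamma(0) [0.817671 - (-0.603621)(-0.73822)] = c_0 = 2
  gamma(0) * 0.372066 = 2
  gamma(0) = 2 / 0.372066 = 5.375391.
  gamma(1) = A gamma(0) = (-0.73822)(5.375391) = -3.96822.
  gamma(2) = phi_1 gamma(1) + phi_2 gamma(0) = (-0.423)(-3.96822) + (0.427)(5.375391) = 3.973849.
Therefore gamma(2) = 3.9738 (to 4 decimal places).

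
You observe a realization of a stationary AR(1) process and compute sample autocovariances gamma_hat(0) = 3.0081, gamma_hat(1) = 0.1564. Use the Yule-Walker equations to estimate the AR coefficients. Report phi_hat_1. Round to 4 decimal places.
\hat\phi_{1} = 0.0520

The Yule-Walker equations for an AR(p) process read, in matrix form,
  Gamma_p phi = r_p,   with   (Gamma_p)_{ij} = gamma(|i - j|),
                       (r_p)_i = gamma(i),   i,j = 1..p.
Substitute the sample gammas (Toeplitz matrix and right-hand side of size 1):
  Gamma_p = [[3.0081]]
  r_p     = [0.1564]
With p = 1 this is the single equation gamma(0) phi_1 = gamma(1):
  phi_hat_1 = gamma(1) / gamma(0) = 0.1564 / 3.0081 = 0.0520.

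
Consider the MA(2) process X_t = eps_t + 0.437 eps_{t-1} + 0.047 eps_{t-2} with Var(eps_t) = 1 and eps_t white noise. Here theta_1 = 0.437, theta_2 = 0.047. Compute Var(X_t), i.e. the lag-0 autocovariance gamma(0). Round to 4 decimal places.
\gamma(0) = 1.1932

For an MA(q) process X_t = eps_t + sum_i theta_i eps_{t-i} with
Var(eps_t) = sigma^2, the variance is
  gamma(0) = sigma^2 * (1 + sum_i theta_i^2).
  sum_i theta_i^2 = (0.437)^2 + (0.047)^2 = 0.190969 + 0.002209 = 0.193178.
  gamma(0) = 1 * (1 + 0.193178) = 1 * 1.193178 = 1.193178, which rounds to 1.1932.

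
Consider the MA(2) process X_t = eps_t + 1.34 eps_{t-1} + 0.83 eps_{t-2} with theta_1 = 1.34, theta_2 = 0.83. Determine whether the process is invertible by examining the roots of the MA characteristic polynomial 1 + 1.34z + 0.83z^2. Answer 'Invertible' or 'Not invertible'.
\text{Invertible}

The MA(q) characteristic polynomial is P(z) = 1 + 1.34z + 0.83z^2.
Invertibility requires all roots to lie outside the unit circle, i.e. |z| > 1 for every root.
Set 1 + (1.34) z + (0.83) z^2 = 0, i.e. a z^2 + b z + c = 0 with a = 0.83, b = 1.34, c = 1.
Discriminant D = b^2 - 4ac = (1.34)^2 - 4*(0.83)*1 = 1.7956 - (3.32) = -1.5244.
D < 0, so the roots are the complex-conjugate pair z = (-b +/- i sqrt(-D)) / (2a) = -0.8072 +/- 0.7438i.
For a conjugate pair |z|^2 = z * conj(z) = (product of roots) = c/a = 1/(0.83) = 1.204819, so |z| = sqrt(1.204819) = 1.0976 for both roots.
Moduli of all roots: 1.0976, 1.0976.
All moduli strictly greater than 1? Yes.
Verdict: Invertible.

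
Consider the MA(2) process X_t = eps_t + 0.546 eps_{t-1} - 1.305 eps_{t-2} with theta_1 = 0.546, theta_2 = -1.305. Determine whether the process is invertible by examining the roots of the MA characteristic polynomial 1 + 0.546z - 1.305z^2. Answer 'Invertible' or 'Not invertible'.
\text{Not invertible}

The MA(q) characteristic polynomial is P(z) = 1 + 0.546z - 1.305z^2.
Invertibility requires all roots to lie outside the unit circle, i.e. |z| > 1 for every root.
Set 1 + (0.546) z + (-1.305) z^2 = 0, i.e. a z^2 + b z + c = 0 with a = -1.305, b = 0.546, c = 1.
Discriminant D = b^2 - 4ac = (0.546)^2 - 4*(-1.305)*1 = 0.298116 - (-5.22) = 5.518116.
D >= 0, so the roots are real: z = (-b +/- sqrt(D)) / (2a) = (-0.546 +/- 2.349067) / (-2.61).
  z_1 = (-0.546 + 2.349067) / (-2.61) = -0.6908,   |z_1| = 0.6908.
  z_2 = (-0.546 - 2.349067) / (-2.61) = 1.1092,   |z_2| = 1.1092.
Moduli of all roots: 0.6908, 1.1092.
All moduli strictly greater than 1? No.
Verdict: Not invertible.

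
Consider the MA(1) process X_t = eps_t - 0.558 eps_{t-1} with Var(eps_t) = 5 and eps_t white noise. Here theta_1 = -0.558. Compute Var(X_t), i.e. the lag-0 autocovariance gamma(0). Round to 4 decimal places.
\gamma(0) = 6.5568

For an MA(q) process X_t = eps_t + sum_i theta_i eps_{t-i} with
Var(eps_t) = sigma^2, the variance is
  gamma(0) = sigma^2 * (1 + sum_i theta_i^2).
  sum_i theta_i^2 = (-0.558)^2 = 0.311364.
  gamma(0) = 5 * (1 + 0.311364) = 5 * 1.311364 = 6.55682, which rounds to 6.5568.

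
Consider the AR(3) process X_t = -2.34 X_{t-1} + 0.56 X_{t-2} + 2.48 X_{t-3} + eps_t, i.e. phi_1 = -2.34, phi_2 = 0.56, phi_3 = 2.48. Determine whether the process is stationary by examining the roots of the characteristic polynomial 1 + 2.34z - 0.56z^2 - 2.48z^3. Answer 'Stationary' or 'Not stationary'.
\text{Not stationary}

The AR(p) characteristic polynomial is P(z) = 1 + 2.34z - 0.56z^2 - 2.48z^3.
Stationarity requires all roots to lie outside the unit circle, i.e. |z| > 1 for every root.
Degree 3: look for a simple real root z0 first, then factor out (1 - z/z0) and solve the remaining quadratic.
Testing z0 = -0.5: P(-0.5) = 1 + (2.34)(-0.5) + (-0.56)(-0.5)^2 + (-2.48)(-0.5)^3
  = 1 + (-1.17) + (-0.14) + (0.31) = 0.  So z_0 = -0.5 is a root, |z_0| = 0.5.
Divide out the factor (1 + 2 z) = (1 - z/z0) (since 1/z0 = -2):
  P(z) = (1 + 2 z)(1 + (0.34) z + (-1.24) z^2)
  [check: z-coef 0.34 - (-2) = 2.34; z^2-coef -1.24 - (-2)(0.34) = -0.56; z^3-coef -(-2)(-1.24) = -2.48.]
Remaining roots from the quadratic factor 1 + (0.34) z + (-1.24) z^2:
  Set 1 + (0.34) z + (-1.24) z^2 = 0, i.e. a z^2 + b z + c = 0 with a = -1.24, b = 0.34, c = 1.
  Discriminant D = b^2 - 4ac = (0.34)^2 - 4*(-1.24)*1 = 0.1156 - (-4.96) = 5.0756.
  D >= 0, so the roots are real: z = (-b +/- sqrt(D)) / (2a) = (-0.34 +/- 2.252909) / (-2.48).
    z_1 = (-0.34 + 2.252909) / (-2.48) = -0.7713,   |z_1| = 0.7713.
    z_2 = (-0.34 - 2.252909) / (-2.48) = 1.0455,   |z_2| = 1.0455.
Moduli of all roots: 0.5000, 0.7713, 1.0455.
All moduli strictly greater than 1? No.
Verdict: Not stationary.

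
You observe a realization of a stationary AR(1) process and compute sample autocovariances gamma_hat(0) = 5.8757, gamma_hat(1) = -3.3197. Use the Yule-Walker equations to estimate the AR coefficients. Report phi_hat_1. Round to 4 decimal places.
\hat\phi_{1} = -0.5650

The Yule-Walker equations for an AR(p) process read, in matrix form,
  Gamma_p phi = r_p,   with   (Gamma_p)_{ij} = gamma(|i - j|),
                       (r_p)_i = gamma(i),   i,j = 1..p.
Substitute the sample gammas (Toeplitz matrix and right-hand side of size 1):
  Gamma_p = [[5.8757]]
  r_p     = [-3.3197]
With p = 1 this is the single equation gamma(0) phi_1 = gamma(1):
  phi_hat_1 = gamma(1) / gamma(0) = -3.3197 / 5.8757 = -0.5650.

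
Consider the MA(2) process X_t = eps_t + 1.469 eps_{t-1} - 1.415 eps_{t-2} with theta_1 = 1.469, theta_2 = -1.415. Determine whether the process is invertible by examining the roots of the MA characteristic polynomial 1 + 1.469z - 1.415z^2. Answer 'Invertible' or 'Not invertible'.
\text{Not invertible}

The MA(q) characteristic polynomial is P(z) = 1 + 1.469z - 1.415z^2.
Invertibility requires all roots to lie outside the unit circle, i.e. |z| > 1 for every root.
Set 1 + (1.469) z + (-1.415) z^2 = 0, i.e. a z^2 + b z + c = 0 with a = -1.415, b = 1.469, c = 1.
Discriminant D = b^2 - 4ac = (1.469)^2 - 4*(-1.415)*1 = 2.157961 - (-5.66) = 7.817961.
D >= 0, so the roots are real: z = (-b +/- sqrt(D)) / (2a) = (-1.469 +/- 2.796062) / (-2.83).
  z_1 = (-1.469 + 2.796062) / (-2.83) = -0.4689,   |z_1| = 0.4689.
  z_2 = (-1.469 - 2.796062) / (-2.83) = 1.5071,   |z_2| = 1.5071.
Moduli of all roots: 0.4689, 1.5071.
All moduli strictly greater than 1? No.
Verdict: Not invertible.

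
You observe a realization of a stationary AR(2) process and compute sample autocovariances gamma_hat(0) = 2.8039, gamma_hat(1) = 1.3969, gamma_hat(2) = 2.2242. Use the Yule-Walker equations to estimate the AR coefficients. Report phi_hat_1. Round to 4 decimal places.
\hat\phi_{1} = 0.1370

The Yule-Walker equations for an AR(p) process read, in matrix form,
  Gamma_p phi = r_p,   with   (Gamma_p)_{ij} = gamma(|i - j|),
                       (r_p)_i = gamma(i),   i,j = 1..p.
Substitute the sample gammas (Toeplitz matrix and right-hand side of size 2):
  Gamma_p = [[2.8039, 1.3969], [1.3969, 2.8039]]
  r_p     = [1.3969, 2.2242]
Written out:
  2.8039 phi_1 + 1.3969 phi_2 = 1.3969
  1.3969 phi_1 + 2.8039 phi_2 = 2.2242
Solve by Cramer's rule:
  det = gamma(0)^2 - gamma(1)^2 = (2.8039)^2 - (1.3969)^2 = 7.86185521 - 1.95132961 = 5.9105256
  phi_hat_1 = [gamma(1) gamma(0) - gamma(1) gamma(2)] / det = [(1.3969)(2.8039) - (1.3969)(2.2242)] / 5.9105256 = 0.80978293 / 5.9105256 = 0.137
  phi_hat_2 = [gamma(0) gamma(2) - gamma(1)^2] / det = [(2.8039)(2.2242) - (1.3969)^2] / 5.9105256 = 4.28510477 / 5.9105256 = 0.725
So phi_hat = [0.1370, 0.7250].
Therefore phi_hat_1 = 0.1370.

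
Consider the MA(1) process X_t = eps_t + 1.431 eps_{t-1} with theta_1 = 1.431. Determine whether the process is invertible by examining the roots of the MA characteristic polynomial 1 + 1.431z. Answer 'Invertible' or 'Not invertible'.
\text{Not invertible}

The MA(q) characteristic polynomial is P(z) = 1 + 1.431z.
Invertibility requires all roots to lie outside the unit circle, i.e. |z| > 1 for every root.
This is linear in z: 1 + (1.431) z = 0  =>  z = -1/(1.431) = -0.698812,  |z| = 0.698812.
Moduli of all roots: 0.6988.
All moduli strictly greater than 1? No.
Verdict: Not invertible.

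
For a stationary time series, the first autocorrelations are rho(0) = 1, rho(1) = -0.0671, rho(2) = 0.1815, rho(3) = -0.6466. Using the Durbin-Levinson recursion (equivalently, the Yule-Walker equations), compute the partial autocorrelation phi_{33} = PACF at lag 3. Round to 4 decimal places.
\phi_{33} = -0.6480

The PACF at lag k is phi_{kk}, the last component of the solution
to the Yule-Walker system G_k phi = r_k where
  (G_k)_{ij} = rho(|i - j|), (r_k)_i = rho(i), i,j = 1..k.
Equivalently, Durbin-Levinson gives phi_{kk} iteratively:
  phi_{11} = rho(1)
  phi_{kk} = [rho(k) - sum_{j=1..k-1} phi_{k-1,j} rho(k-j)]
            / [1 - sum_{j=1..k-1} phi_{k-1,j} rho(j)],
  phi_{k,j} = phi_{k-1,j} - phi_{kk} phi_{k-1,k-j},  j = 1..k-1.
Step k = 1:
  phi_11 = rho(1) = -0.0671.
Step k = 2:
  phi_22 = [rho(2) - phi_11 rho(1)] / [1 - phi_11 rho(1)] = [0.1815 - (-0.0671)(-0.0671)] / [1 - (-0.0671)(-0.0671)]
         = 0.17699759 / 0.99549759 = 0.177798.
  Update: phi_21 = phi_11 - phi_22 phi_11 = -0.0671 - (0.177798)(-0.0671) = -0.05517.
Step k = 3:
  phi_33 = [rho(3) - phi_21 rho(2) - phi_22 rho(1)] / [1 - phi_21 rho(1) - phi_22 rho(2)]
    numerator   = -0.6466 - (-0.05517)(0.1815) - (0.177798)(-0.0671) = -0.62465644
    denominator = 1 - (-0.05517)(-0.0671) - (0.177798)(0.1815) = 0.96402775
  phi_33 = -0.62465644 / 0.96402775 = -0.648.
Therefore phi_{33} = -0.6480.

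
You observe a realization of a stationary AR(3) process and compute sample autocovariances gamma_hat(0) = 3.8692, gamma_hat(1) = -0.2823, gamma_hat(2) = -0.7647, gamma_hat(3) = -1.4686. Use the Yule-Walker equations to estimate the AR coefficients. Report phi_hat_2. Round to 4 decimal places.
\hat\phi_{2} = -0.2420

The Yule-Walker equations for an AR(p) process read, in matrix form,
  Gamma_p phi = r_p,   with   (Gamma_p)_{ij} = gamma(|i - j|),
                       (r_p)_i = gamma(i),   i,j = 1..p.
Substitute the sample gammas (Toeplitz matrix and right-hand side of size 3):
  Gamma_p = [[3.8692, -0.2823, -0.7647], [-0.2823, 3.8692, -0.2823], [-0.7647, -0.2823, 3.8692]]
  r_p     = [-0.2823, -0.7647, -1.4686]
Written out (R1..R3):
  (R1) 3.8692 phi_1 - 0.2823 phi_2 - 0.7647 phi_3 = -0.2823
  (R2) -0.2823 phi_1 + 3.8692 phi_2 - 0.2823 phi_3 = -0.7647
  (R3) -0.7647 phi_1 - 0.2823 phi_2 + 3.8692 phi_3 = -1.4686
Gaussian elimination:
  R2 <- R2 - (-0.2823/3.8692) R1 = R2 - (-0.072961) R1:  3.848603 phi_2 - 0.338093 phi_3 = -0.785297
  R3 <- R3 - (-0.7647/3.8692) R1 = R3 - (-0.197638) R1:  -0.338093 phi_2 + 3.718066 phi_3 = -1.524393
  R3 <- R3 - (-0.338093/3.848603) R2 = R3 - (-0.087848) R2:  3.688366 phi_3 = -1.59338
Back-substitution:
  phi_hat_3 = -1.59338 / 3.688366 = -0.432002
  phi_hat_2 = (-0.785297 - (-0.338093)(-0.432002)) / 3.848603 = -0.241998
  phi_hat_1 = (-0.2823 - (-0.2823)(-0.241998) - (-0.7647)(-0.432002)) / 3.8692 = -0.175997
So phi_hat = [-0.1760, -0.2420, -0.4320].
Therefore phi_hat_2 = -0.2420.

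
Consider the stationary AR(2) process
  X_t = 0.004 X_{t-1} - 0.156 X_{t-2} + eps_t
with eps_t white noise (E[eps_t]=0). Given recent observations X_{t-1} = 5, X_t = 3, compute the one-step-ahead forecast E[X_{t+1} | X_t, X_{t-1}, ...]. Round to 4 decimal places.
E[X_{t+1} \mid \mathcal F_t] = -0.7680

For an AR(p) model X_t = c + sum_i phi_i X_{t-i} + eps_t, the
one-step-ahead conditional mean is
  E[X_{t+1} | X_t, ...] = c + sum_i phi_i X_{t+1-i}.
Substitute known values:
  E[X_{t+1} | ...] = (0.004) * (3) + (-0.156) * (5)
                   = -0.7680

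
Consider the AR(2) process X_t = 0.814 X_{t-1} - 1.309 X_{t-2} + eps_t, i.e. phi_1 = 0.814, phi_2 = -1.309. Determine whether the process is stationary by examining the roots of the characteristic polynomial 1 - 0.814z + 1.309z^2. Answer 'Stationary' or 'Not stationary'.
\text{Not stationary}

The AR(p) characteristic polynomial is P(z) = 1 - 0.814z + 1.309z^2.
Stationarity requires all roots to lie outside the unit circle, i.e. |z| > 1 for every root.
Set 1 + (-0.814) z + (1.309) z^2 = 0, i.e. a z^2 + b z + c = 0 with a = 1.309, b = -0.814, c = 1.
Discriminant D = b^2 - 4ac = (-0.814)^2 - 4*(1.309)*1 = 0.662596 - (5.236) = -4.573404.
D < 0, so the roots are the complex-conjugate pair z = (-b +/- i sqrt(-D)) / (2a) = 0.3109 +/- 0.8169i.
For a conjugate pair |z|^2 = z * conj(z) = (product of roots) = c/a = 1/(1.309) = 0.763942, so |z| = sqrt(0.763942) = 0.874 for both roots.
Moduli of all roots: 0.8740, 0.8740.
All moduli strictly greater than 1? No.
Verdict: Not stationary.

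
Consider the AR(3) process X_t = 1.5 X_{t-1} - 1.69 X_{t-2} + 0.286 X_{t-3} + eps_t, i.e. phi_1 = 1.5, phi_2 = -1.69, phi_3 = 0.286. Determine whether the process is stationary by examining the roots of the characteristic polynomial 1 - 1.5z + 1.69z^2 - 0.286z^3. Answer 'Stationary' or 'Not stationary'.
\text{Not stationary}

The AR(p) characteristic polynomial is P(z) = 1 - 1.5z + 1.69z^2 - 0.286z^3.
Stationarity requires all roots to lie outside the unit circle, i.e. |z| > 1 for every root.
Degree 3: look for a simple real root z0 first, then factor out (1 - z/z0) and solve the remaining quadratic.
Testing z0 = 5: P(5) = 1 + (-1.5)(5) + (1.69)(5)^2 + (-0.286)(5)^3
  = 1 + (-7.5) + (42.25) + (-35.75) = 0.  So z_0 = 5 is a root, |z_0| = 5.
Divide out the factor (1 - 0.2 z) = (1 - z/z0) (since 1/z0 = 0.2):
  P(z) = (1 - 0.2 z)(1 + (-1.3) z + (1.43) z^2)
  [check: z-coef -1.3 - (0.2) = -1.5; z^2-coef 1.43 - (0.2)(-1.3) = 1.69; z^3-coef -(0.2)(1.43) = -0.286.]
Remaining roots from the quadratic factor 1 + (-1.3) z + (1.43) z^2:
  Set 1 + (-1.3) z + (1.43) z^2 = 0, i.e. a z^2 + b z + c = 0 with a = 1.43, b = -1.3, c = 1.
  Discriminant D = b^2 - 4ac = (-1.3)^2 - 4*(1.43)*1 = 1.69 - (5.72) = -4.03.
  D < 0, so the roots are the complex-conjugate pair z = (-b +/- i sqrt(-D)) / (2a) = 0.4545 +/- 0.7019i.
  For a conjugate pair |z|^2 = z * conj(z) = (product of roots) = c/a = 1/(1.43) = 0.699301, so |z| = sqrt(0.699301) = 0.8362 for both roots.
Moduli of all roots: 5.0000, 0.8362, 0.8362.
All moduli strictly greater than 1? No.
Verdict: Not stationary.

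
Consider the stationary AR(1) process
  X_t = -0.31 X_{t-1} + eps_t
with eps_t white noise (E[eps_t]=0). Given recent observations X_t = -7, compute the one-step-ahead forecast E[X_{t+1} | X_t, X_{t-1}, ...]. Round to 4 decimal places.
E[X_{t+1} \mid \mathcal F_t] = 2.1700

For an AR(p) model X_t = c + sum_i phi_i X_{t-i} + eps_t, the
one-step-ahead conditional mean is
  E[X_{t+1} | X_t, ...] = c + sum_i phi_i X_{t+1-i}.
Substitute known values:
  E[X_{t+1} | ...] = (-0.31) * (-7)
                   = 2.1700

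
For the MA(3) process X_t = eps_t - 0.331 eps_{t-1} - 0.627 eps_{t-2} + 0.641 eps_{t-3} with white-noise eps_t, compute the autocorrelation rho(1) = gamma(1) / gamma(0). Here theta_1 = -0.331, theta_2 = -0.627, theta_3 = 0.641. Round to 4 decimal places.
\rho(1) = -0.2745

For an MA(q) process with theta_0 = 1, the autocovariance is
  gamma(k) = sigma^2 * sum_{i=0..q-k} theta_i * theta_{i+k},
and rho(k) = gamma(k) / gamma(0). Sigma^2 cancels.
  numerator   = (1)*(-0.331) + (-0.331)*(-0.627) + (-0.627)*(0.641) = -0.52537.
  denominator = (1)^2 + (-0.331)^2 + (-0.627)^2 + (0.641)^2 = 1.913571.
  rho(1) = -0.52537 / 1.913571 = -0.2745.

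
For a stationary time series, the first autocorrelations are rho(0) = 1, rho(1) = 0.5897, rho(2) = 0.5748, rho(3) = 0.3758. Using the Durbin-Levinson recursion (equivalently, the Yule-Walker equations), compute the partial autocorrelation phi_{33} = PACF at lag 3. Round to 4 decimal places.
\phi_{33} = -0.0880

The PACF at lag k is phi_{kk}, the last component of the solution
to the Yule-Walker system G_k phi = r_k where
  (G_k)_{ij} = rho(|i - j|), (r_k)_i = rho(i), i,j = 1..k.
Equivalently, Durbin-Levinson gives phi_{kk} iteratively:
  phi_{11} = rho(1)
  phi_{kk} = [rho(k) - sum_{j=1..k-1} phi_{k-1,j} rho(k-j)]
            / [1 - sum_{j=1..k-1} phi_{k-1,j} rho(j)],
  phi_{k,j} = phi_{k-1,j} - phi_{kk} phi_{k-1,k-j},  j = 1..k-1.
Step k = 1:
  phi_11 = rho(1) = 0.5897.
Step k = 2:
  phi_22 = [rho(2) - phi_11 rho(1)] / [1 - phi_11 rho(1)] = [0.5748 - (0.5897)(0.5897)] / [1 - (0.5897)(0.5897)]
         = 0.22705391 / 0.65225391 = 0.348107.
  Update: phi_21 = phi_11 - phi_22 phi_11 = 0.5897 - (0.348107)(0.5897) = 0.384422.
Step k = 3:
  phi_33 = [rho(3) - phi_21 rho(2) - phi_22 rho(1)] / [1 - phi_21 rho(1) - phi_22 rho(2)]
    numerator   = 0.3758 - (0.384422)(0.5748) - (0.348107)(0.5897) = -0.05044397
    denominator = 1 - (0.384422)(0.5897) - (0.348107)(0.5748) = 0.57321494
  phi_33 = -0.05044397 / 0.57321494 = -0.088.
Therefore phi_{33} = -0.0880.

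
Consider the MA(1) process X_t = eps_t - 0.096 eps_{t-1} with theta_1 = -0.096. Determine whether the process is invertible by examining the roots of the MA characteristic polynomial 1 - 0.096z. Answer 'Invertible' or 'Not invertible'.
\text{Invertible}

The MA(q) characteristic polynomial is P(z) = 1 - 0.096z.
Invertibility requires all roots to lie outside the unit circle, i.e. |z| > 1 for every root.
This is linear in z: 1 + (-0.096) z = 0  =>  z = -1/(-0.096) = 10.416667,  |z| = 10.416667.
Moduli of all roots: 10.4167.
All moduli strictly greater than 1? Yes.
Verdict: Invertible.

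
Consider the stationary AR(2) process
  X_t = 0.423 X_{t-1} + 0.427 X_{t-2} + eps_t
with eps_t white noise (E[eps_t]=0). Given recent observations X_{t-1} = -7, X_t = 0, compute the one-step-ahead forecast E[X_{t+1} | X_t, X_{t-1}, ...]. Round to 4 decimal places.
E[X_{t+1} \mid \mathcal F_t] = -2.9890

For an AR(p) model X_t = c + sum_i phi_i X_{t-i} + eps_t, the
one-step-ahead conditional mean is
  E[X_{t+1} | X_t, ...] = c + sum_i phi_i X_{t+1-i}.
Substitute known values:
  E[X_{t+1} | ...] = (0.423) * (0) + (0.427) * (-7)
                   = -2.9890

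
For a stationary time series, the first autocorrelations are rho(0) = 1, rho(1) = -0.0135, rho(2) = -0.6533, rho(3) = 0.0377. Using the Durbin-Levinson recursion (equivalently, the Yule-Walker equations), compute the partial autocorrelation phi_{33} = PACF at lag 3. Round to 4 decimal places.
\phi_{33} = 0.0250

The PACF at lag k is phi_{kk}, the last component of the solution
to the Yule-Walker system G_k phi = r_k where
  (G_k)_{ij} = rho(|i - j|), (r_k)_i = rho(i), i,j = 1..k.
Equivalently, Durbin-Levinson gives phi_{kk} iteratively:
  phi_{11} = rho(1)
  phi_{kk} = [rho(k) - sum_{j=1..k-1} phi_{k-1,j} rho(k-j)]
            / [1 - sum_{j=1..k-1} phi_{k-1,j} rho(j)],
  phi_{k,j} = phi_{k-1,j} - phi_{kk} phi_{k-1,k-j},  j = 1..k-1.
Step k = 1:
  phi_11 = rho(1) = -0.0135.
Step k = 2:
  phi_22 = [rho(2) - phi_11 rho(1)] / [1 - phi_11 rho(1)] = [-0.6533 - (-0.0135)(-0.0135)] / [1 - (-0.0135)(-0.0135)]
         = -0.65348225 / 0.99981775 = -0.653601.
  Update: phi_21 = phi_11 - phi_22 phi_11 = -0.0135 - (-0.653601)(-0.0135) = -0.022324.
Step k = 3:
  phi_33 = [rho(3) - phi_21 rho(2) - phi_22 rho(1)] / [1 - phi_21 rho(1) - phi_22 rho(2)]
    numerator   = 0.0377 - (-0.022324)(-0.6533) - (-0.653601)(-0.0135) = 0.01429236
    denominator = 1 - (-0.022324)(-0.0135) - (-0.653601)(-0.6533) = 0.57270086
  phi_33 = 0.01429236 / 0.57270086 = 0.025.
Therefore phi_{33} = 0.0250.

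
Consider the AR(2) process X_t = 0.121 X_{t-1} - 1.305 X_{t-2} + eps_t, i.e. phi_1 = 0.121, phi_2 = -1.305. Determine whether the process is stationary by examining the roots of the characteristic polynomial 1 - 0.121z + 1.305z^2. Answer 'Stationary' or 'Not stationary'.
\text{Not stationary}

The AR(p) characteristic polynomial is P(z) = 1 - 0.121z + 1.305z^2.
Stationarity requires all roots to lie outside the unit circle, i.e. |z| > 1 for every root.
Set 1 + (-0.121) z + (1.305) z^2 = 0, i.e. a z^2 + b z + c = 0 with a = 1.305, b = -0.121, c = 1.
Discriminant D = b^2 - 4ac = (-0.121)^2 - 4*(1.305)*1 = 0.014641 - (5.22) = -5.205359.
D < 0, so the roots are the complex-conjugate pair z = (-b +/- i sqrt(-D)) / (2a) = 0.0464 +/- 0.8741i.
For a conjugate pair |z|^2 = z * conj(z) = (product of roots) = c/a = 1/(1.305) = 0.766284, so |z| = sqrt(0.766284) = 0.8754 for both roots.
Moduli of all roots: 0.8754, 0.8754.
All moduli strictly greater than 1? No.
Verdict: Not stationary.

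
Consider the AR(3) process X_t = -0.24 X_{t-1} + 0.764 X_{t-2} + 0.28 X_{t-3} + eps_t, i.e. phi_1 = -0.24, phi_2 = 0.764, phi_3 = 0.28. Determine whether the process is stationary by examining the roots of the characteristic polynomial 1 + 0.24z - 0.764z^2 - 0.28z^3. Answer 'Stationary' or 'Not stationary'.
\text{Stationary}

The AR(p) characteristic polynomial is P(z) = 1 + 0.24z - 0.764z^2 - 0.28z^3.
Stationarity requires all roots to lie outside the unit circle, i.e. |z| > 1 for every root.
Degree 3: look for a simple real root z0 first, then factor out (1 - z/z0) and solve the remaining quadratic.
Testing z0 = -2.5: P(-2.5) = 1 + (0.24)(-2.5) + (-0.764)(-2.5)^2 + (-0.28)(-2.5)^3
  = 1 + (-0.6) + (-4.775) + (4.375) = 0.  So z_0 = -2.5 is a root, |z_0| = 2.5.
Divide out the factor (1 + 0.4 z) = (1 - z/z0) (since 1/z0 = -0.4):
  P(z) = (1 + 0.4 z)(1 + (-0.16) z + (-0.7) z^2)
  [check: z-coef -0.16 - (-0.4) = 0.24; z^2-coef -0.7 - (-0.4)(-0.16) = -0.764; z^3-coef -(-0.4)(-0.7) = -0.28.]
Remaining roots from the quadratic factor 1 + (-0.16) z + (-0.7) z^2:
  Set 1 + (-0.16) z + (-0.7) z^2 = 0, i.e. a z^2 + b z + c = 0 with a = -0.7, b = -0.16, c = 1.
  Discriminant D = b^2 - 4ac = (-0.16)^2 - 4*(-0.7)*1 = 0.0256 - (-2.8) = 2.8256.
  D >= 0, so the roots are real: z = (-b +/- sqrt(D)) / (2a) = (0.16 +/- 1.680952) / (-1.4).
    z_1 = (0.16 + 1.680952) / (-1.4) = -1.315,   |z_1| = 1.315.
    z_2 = (0.16 - 1.680952) / (-1.4) = 1.0864,   |z_2| = 1.0864.
Moduli of all roots: 2.5000, 1.3150, 1.0864.
All moduli strictly greater than 1? Yes.
Verdict: Stationary.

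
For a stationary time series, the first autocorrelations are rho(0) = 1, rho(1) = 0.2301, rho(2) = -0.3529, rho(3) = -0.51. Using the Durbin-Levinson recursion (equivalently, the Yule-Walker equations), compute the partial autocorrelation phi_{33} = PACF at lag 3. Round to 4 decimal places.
\phi_{33} = -0.3821

The PACF at lag k is phi_{kk}, the last component of the solution
to the Yule-Walker system G_k phi = r_k where
  (G_k)_{ij} = rho(|i - j|), (r_k)_i = rho(i), i,j = 1..k.
Equivalently, Durbin-Levinson gives phi_{kk} iteratively:
  phi_{11} = rho(1)
  phi_{kk} = [rho(k) - sum_{j=1..k-1} phi_{k-1,j} rho(k-j)]
            / [1 - sum_{j=1..k-1} phi_{k-1,j} rho(j)],
  phi_{k,j} = phi_{k-1,j} - phi_{kk} phi_{k-1,k-j},  j = 1..k-1.
Step k = 1:
  phi_11 = rho(1) = 0.2301.
Step k = 2:
  phi_22 = [rho(2) - phi_11 rho(1)] / [1 - phi_11 rho(1)] = [-0.3529 - (0.2301)(0.2301)] / [1 - (0.2301)(0.2301)]
         = -0.40584601 / 0.94705399 = -0.428535.
  Update: phi_21 = phi_11 - phi_22 phi_11 = 0.2301 - (-0.428535)(0.2301) = 0.328706.
Step k = 3:
  phi_33 = [rho(3) - phi_21 rho(2) - phi_22 rho(1)] / [1 - phi_21 rho(1) - phi_22 rho(2)]
    numerator   = -0.51 - (0.328706)(-0.3529) - (-0.428535)(0.2301) = -0.29539371
    denominator = 1 - (0.328706)(0.2301) - (-0.428535)(-0.3529) = 0.77313467
  phi_33 = -0.29539371 / 0.77313467 = -0.3821.
Therefore phi_{33} = -0.3821.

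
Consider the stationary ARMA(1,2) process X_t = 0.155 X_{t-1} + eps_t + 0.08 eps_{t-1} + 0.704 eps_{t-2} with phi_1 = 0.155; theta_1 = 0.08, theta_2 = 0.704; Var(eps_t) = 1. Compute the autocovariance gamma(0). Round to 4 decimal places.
\gamma(0) = 1.6169

Multiply the model equation by X_{t-k} and take expectations. With theta_0 = psi_0 = 1 and psi_j the MA(infinity) weights, this gives
  gamma(k) - sum_i phi_i gamma(k-i) = c_k,
  c_k = sigma^2 * sum_{j=k..q} theta_j psi_{j-k}   (c_k = 0 for k > q),
using gamma(-m) = gamma(m).
psi-weights needed (psi_j = theta_j + sum_i phi_i psi_{j-i}):
  psi_1 = theta_1 + phi_1 = 0.08 + (0.155) = 0.235
  psi_2 = theta_2 + phi_1 psi_1 = 0.704 + (0.155)(0.235) = 0.740425
Right-hand sides:
  c_0 = sigma^2 (1 + theta_1 psi_1 + theta_2 psi_2) = 1 * (1 + (0.08)(0.235) + (0.704)(0.740425)) = 1 * 1.540059 = 1.540059
  c_1 = sigma^2 (theta_1 + theta_2 psi_1) = 1 * (0.08 + (0.704)(0.235)) = 0.24544
  c_2 = sigma^2 theta_2 = 1 * (0.704) = 0.704
Equations for k = 0 and k = 1 (AR order 1):
  gamma(0) = phi_1 gamma(1) + c_0
  gamma(1) = phi_1 gamma(0) + c_1
Substituting the second into the first: gamma(0) (1 - phi_1^2) = c_0 + phi_1 c_1, so
  gamma(0) = (c_0 + phi_1 c_1) / (1 - phi_1^2) = (1.540059 + (0.155)(0.24544)) / (1 - (0.155)^2) = 1.578102 / 0.975975 = 1.61695.
Therefore gamma(0) = 1.6169 (to 4 decimal places).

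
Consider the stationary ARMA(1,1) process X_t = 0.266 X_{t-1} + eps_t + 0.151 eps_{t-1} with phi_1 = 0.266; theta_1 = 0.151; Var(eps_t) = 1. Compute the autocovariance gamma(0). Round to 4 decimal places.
\gamma(0) = 1.1871

Multiply the model equation by X_{t-k} and take expectations. With theta_0 = psi_0 = 1 and psi_j the MA(infinity) weights, this gives
  gamma(k) - sum_i phi_i gamma(k-i) = c_k,
  c_k = sigma^2 * sum_{j=k..q} theta_j psi_{j-k}   (c_k = 0 for k > q),
using gamma(-m) = gamma(m).
psi-weights needed (psi_j = theta_j + sum_i phi_i psi_{j-i}):
  psi_1 = theta_1 + phi_1 = 0.151 + (0.266) = 0.417
Right-hand sides:
  c_0 = sigma^2 (1 + theta_1 psi_1) = 1 * (1 + (0.151)(0.417)) = 1 * 1.062967 = 1.062967
  c_1 = sigma^2 theta_1 = 1 * (0.151) = 0.151
  c_2 = 0
Equations for k = 0 and k = 1 (AR order 1):
  gamma(0) = phi_1 gamma(1) + c_0
  gamma(1) = phi_1 gamma(0) + c_1
Substituting the second into the first: gamma(0) (1 - phi_1^2) = c_0 + phi_1 c_1, so
  gamma(0) = (c_0 + phi_1 c_1) / (1 - phi_1^2) = (1.062967 + (0.266)(0.151)) / (1 - (0.266)^2) = 1.103133 / 0.929244 = 1.18713.
Therefore gamma(0) = 1.1871 (to 4 decimal places).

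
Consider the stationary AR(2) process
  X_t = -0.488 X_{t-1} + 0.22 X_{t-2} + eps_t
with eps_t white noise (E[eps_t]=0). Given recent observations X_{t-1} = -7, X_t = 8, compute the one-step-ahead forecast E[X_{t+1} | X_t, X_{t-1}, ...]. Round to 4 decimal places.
E[X_{t+1} \mid \mathcal F_t] = -5.4440

For an AR(p) model X_t = c + sum_i phi_i X_{t-i} + eps_t, the
one-step-ahead conditional mean is
  E[X_{t+1} | X_t, ...] = c + sum_i phi_i X_{t+1-i}.
Substitute known values:
  E[X_{t+1} | ...] = (-0.488) * (8) + (0.22) * (-7)
                   = -5.4440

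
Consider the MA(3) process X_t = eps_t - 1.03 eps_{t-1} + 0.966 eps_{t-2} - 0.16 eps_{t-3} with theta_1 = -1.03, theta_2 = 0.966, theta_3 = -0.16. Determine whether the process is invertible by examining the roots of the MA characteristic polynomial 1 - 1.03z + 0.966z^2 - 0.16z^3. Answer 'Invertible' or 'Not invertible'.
\text{Invertible}

The MA(q) characteristic polynomial is P(z) = 1 - 1.03z + 0.966z^2 - 0.16z^3.
Invertibility requires all roots to lie outside the unit circle, i.e. |z| > 1 for every root.
Degree 3: look for a simple real root z0 first, then factor out (1 - z/z0) and solve the remaining quadratic.
Testing z0 = 5: P(5) = 1 + (-1.03)(5) + (0.966)(5)^2 + (-0.16)(5)^3
  = 1 + (-5.15) + (24.15) + (-20) = 0.  So z_0 = 5 is a root, |z_0| = 5.
Divide out the factor (1 - 0.2 z) = (1 - z/z0) (since 1/z0 = 0.2):
  P(z) = (1 - 0.2 z)(1 + (-0.83) z + (0.8) z^2)
  [check: z-coef -0.83 - (0.2) = -1.03; z^2-coef 0.8 - (0.2)(-0.83) = 0.966; z^3-coef -(0.2)(0.8) = -0.16.]
Remaining roots from the quadratic factor 1 + (-0.83) z + (0.8) z^2:
  Set 1 + (-0.83) z + (0.8) z^2 = 0, i.e. a z^2 + b z + c = 0 with a = 0.8, b = -0.83, c = 1.
  Discriminant D = b^2 - 4ac = (-0.83)^2 - 4*(0.8)*1 = 0.6889 - (3.2) = -2.5111.
  D < 0, so the roots are the complex-conjugate pair z = (-b +/- i sqrt(-D)) / (2a) = 0.5187 +/- 0.9904i.
  For a conjugate pair |z|^2 = z * conj(z) = (product of roots) = c/a = 1/(0.8) = 1.25, so |z| = sqrt(1.25) = 1.118 for both roots.
Moduli of all roots: 5.0000, 1.1180, 1.1180.
All moduli strictly greater than 1? Yes.
Verdict: Invertible.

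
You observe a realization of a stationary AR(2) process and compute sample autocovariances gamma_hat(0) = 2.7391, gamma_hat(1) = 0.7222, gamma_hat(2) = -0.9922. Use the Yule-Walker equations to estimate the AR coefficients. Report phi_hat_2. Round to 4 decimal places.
\hat\phi_{2} = -0.4640

The Yule-Walker equations for an AR(p) process read, in matrix form,
  Gamma_p phi = r_p,   with   (Gamma_p)_{ij} = gamma(|i - j|),
                       (r_p)_i = gamma(i),   i,j = 1..p.
Substitute the sample gammas (Toeplitz matrix and right-hand side of size 2):
  Gamma_p = [[2.7391, 0.7222], [0.7222, 2.7391]]
  r_p     = [0.7222, -0.9922]
Written out:
  2.7391 phi_1 + 0.7222 phi_2 = 0.7222
  0.7222 phi_1 + 2.7391 phi_2 = -0.9922
Solve by Cramer's rule:
  det = gamma(0)^2 - gamma(1)^2 = (2.7391)^2 - (0.7222)^2 = 7.50266881 - 0.52157284 = 6.98109597
  phi_hat_1 = [gamma(1) gamma(0) - gamma(1) gamma(2)] / det = [(0.7222)(2.7391) - (0.7222)(-0.9922)] / 6.98109597 = 2.69474486 / 6.98109597 = 0.386
  phi_hat_2 = [gamma(0) gamma(2) - gamma(1)^2] / det = [(2.7391)(-0.9922) - (0.7222)^2] / 6.98109597 = -3.23930786 / 6.98109597 = -0.464
So phi_hat = [0.3860, -0.4640].
Therefore phi_hat_2 = -0.4640.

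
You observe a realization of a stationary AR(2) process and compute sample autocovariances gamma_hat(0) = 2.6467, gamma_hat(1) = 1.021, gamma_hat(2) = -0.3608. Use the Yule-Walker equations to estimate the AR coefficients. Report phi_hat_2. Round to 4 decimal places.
\hat\phi_{2} = -0.3350

The Yule-Walker equations for an AR(p) process read, in matrix form,
  Gamma_p phi = r_p,   with   (Gamma_p)_{ij} = gamma(|i - j|),
                       (r_p)_i = gamma(i),   i,j = 1..p.
Substitute the sample gammas (Toeplitz matrix and right-hand side of size 2):
  Gamma_p = [[2.6467, 1.021], [1.021, 2.6467]]
  r_p     = [1.021, -0.3608]
Written out:
  2.6467 phi_1 + 1.021 phi_2 = 1.021
  1.021 phi_1 + 2.6467 phi_2 = -0.3608
Solve by Cramer's rule:
  det = gamma(0)^2 - gamma(1)^2 = (2.6467)^2 - (1.021)^2 = 7.00502089 - 1.042441 = 5.96257989
  phi_hat_1 = [gamma(1) gamma(0) - gamma(1) gamma(2)] / det = [(1.021)(2.6467) - (1.021)(-0.3608)] / 5.96257989 = 3.0706575 / 5.96257989 = 0.515
  phi_hat_2 = [gamma(0) gamma(2) - gamma(1)^2] / det = [(2.6467)(-0.3608) - (1.021)^2] / 5.96257989 = -1.99737036 / 5.96257989 = -0.335
So phi_hat = [0.5150, -0.3350].
Therefore phi_hat_2 = -0.3350.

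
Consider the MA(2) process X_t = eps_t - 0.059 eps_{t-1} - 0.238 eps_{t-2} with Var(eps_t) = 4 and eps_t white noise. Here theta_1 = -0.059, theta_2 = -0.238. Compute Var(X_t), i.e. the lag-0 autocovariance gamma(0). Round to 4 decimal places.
\gamma(0) = 4.2405

For an MA(q) process X_t = eps_t + sum_i theta_i eps_{t-i} with
Var(eps_t) = sigma^2, the variance is
  gamma(0) = sigma^2 * (1 + sum_i theta_i^2).
  sum_i theta_i^2 = (-0.059)^2 + (-0.238)^2 = 0.003481 + 0.056644 = 0.060125.
  gamma(0) = 4 * (1 + 0.060125) = 4 * 1.060125 = 4.2405.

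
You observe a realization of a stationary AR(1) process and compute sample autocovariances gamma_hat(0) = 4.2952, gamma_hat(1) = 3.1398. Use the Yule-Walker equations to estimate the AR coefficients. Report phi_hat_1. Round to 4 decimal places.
\hat\phi_{1} = 0.7310

The Yule-Walker equations for an AR(p) process read, in matrix form,
  Gamma_p phi = r_p,   with   (Gamma_p)_{ij} = gamma(|i - j|),
                       (r_p)_i = gamma(i),   i,j = 1..p.
Substitute the sample gammas (Toeplitz matrix and right-hand side of size 1):
  Gamma_p = [[4.2952]]
  r_p     = [3.1398]
With p = 1 this is the single equation gamma(0) phi_1 = gamma(1):
  phi_hat_1 = gamma(1) / gamma(0) = 3.1398 / 4.2952 = 0.7310.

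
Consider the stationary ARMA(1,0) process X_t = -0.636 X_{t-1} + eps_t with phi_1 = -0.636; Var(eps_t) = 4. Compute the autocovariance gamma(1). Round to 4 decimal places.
\gamma(1) = -4.2720

Multiply the model equation by X_{t-k} and take expectations. With theta_0 = psi_0 = 1 and psi_j the MA(infinity) weights, this gives
  gamma(k) - sum_i phi_i gamma(k-i) = c_k,
  c_k = sigma^2 * sum_{j=k..q} theta_j psi_{j-k}   (c_k = 0 for k > q),
using gamma(-m) = gamma(m).
Pure AR (q = 0): c_0 = sigma^2 = 4, c_k = 0 for k >= 1.
Equations for k = 0 and k = 1 (AR order 1):
  gamma(0) = phi_1 gamma(1) + c_0
  gamma(1) = phi_1 gamma(0) + c_1
Substituting the second into the first: gamma(0) (1 - phi_1^2) = c_0 + phi_1 c_1, so
  gamma(0) = c_0 / (1 - phi_1^2) = 4 / (1 - (-0.636)^2) = 4 / 0.595504 = 6.716999.
  gamma(1) = phi_1 gamma(0) = (-0.636)(6.716999) = -4.272012.
Therefore gamma(1) = -4.2720 (to 4 decimal places).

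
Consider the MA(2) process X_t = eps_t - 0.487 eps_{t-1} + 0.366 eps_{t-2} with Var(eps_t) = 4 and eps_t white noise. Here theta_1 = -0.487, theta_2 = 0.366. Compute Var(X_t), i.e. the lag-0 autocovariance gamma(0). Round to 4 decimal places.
\gamma(0) = 5.4845

For an MA(q) process X_t = eps_t + sum_i theta_i eps_{t-i} with
Var(eps_t) = sigma^2, the variance is
  gamma(0) = sigma^2 * (1 + sum_i theta_i^2).
  sum_i theta_i^2 = (-0.487)^2 + (0.366)^2 = 0.237169 + 0.133956 = 0.371125.
  gamma(0) = 4 * (1 + 0.371125) = 4 * 1.371125 = 5.4845.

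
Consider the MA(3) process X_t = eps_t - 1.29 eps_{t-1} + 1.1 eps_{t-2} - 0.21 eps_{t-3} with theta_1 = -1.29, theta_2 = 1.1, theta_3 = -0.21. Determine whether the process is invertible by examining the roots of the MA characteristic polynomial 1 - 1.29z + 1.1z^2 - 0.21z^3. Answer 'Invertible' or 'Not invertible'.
\text{Invertible}

The MA(q) characteristic polynomial is P(z) = 1 - 1.29z + 1.1z^2 - 0.21z^3.
Invertibility requires all roots to lie outside the unit circle, i.e. |z| > 1 for every root.
Degree 3: look for a simple real root z0 first, then factor out (1 - z/z0) and solve the remaining quadratic.
Testing z0 = 4: P(4) = 1 + (-1.29)(4) + (1.1)(4)^2 + (-0.21)(4)^3
  = 1 + (-5.16) + (17.6) + (-13.44) = 0.  So z_0 = 4 is a root, |z_0| = 4.
Divide out the factor (1 - 0.25 z) = (1 - z/z0) (since 1/z0 = 0.25):
  P(z) = (1 - 0.25 z)(1 + (-1.04) z + (0.84) z^2)
  [check: z-coef -1.04 - (0.25) = -1.29; z^2-coef 0.84 - (0.25)(-1.04) = 1.1; z^3-coef -(0.25)(0.84) = -0.21.]
Remaining roots from the quadratic factor 1 + (-1.04) z + (0.84) z^2:
  Set 1 + (-1.04) z + (0.84) z^2 = 0, i.e. a z^2 + b z + c = 0 with a = 0.84, b = -1.04, c = 1.
  Discriminant D = b^2 - 4ac = (-1.04)^2 - 4*(0.84)*1 = 1.0816 - (3.36) = -2.2784.
  D < 0, so the roots are the complex-conjugate pair z = (-b +/- i sqrt(-D)) / (2a) = 0.619 +/- 0.8985i.
  For a conjugate pair |z|^2 = z * conj(z) = (product of roots) = c/a = 1/(0.84) = 1.190476, so |z| = sqrt(1.190476) = 1.0911 for both roots.
Moduli of all roots: 4.0000, 1.0911, 1.0911.
All moduli strictly greater than 1? Yes.
Verdict: Invertible.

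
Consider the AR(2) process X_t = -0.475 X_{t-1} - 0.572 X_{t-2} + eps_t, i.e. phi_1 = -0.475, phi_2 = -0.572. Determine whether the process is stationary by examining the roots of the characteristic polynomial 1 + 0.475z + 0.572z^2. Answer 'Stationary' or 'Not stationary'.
\text{Stationary}

The AR(p) characteristic polynomial is P(z) = 1 + 0.475z + 0.572z^2.
Stationarity requires all roots to lie outside the unit circle, i.e. |z| > 1 for every root.
Set 1 + (0.475) z + (0.572) z^2 = 0, i.e. a z^2 + b z + c = 0 with a = 0.572, b = 0.475, c = 1.
Discriminant D = b^2 - 4ac = (0.475)^2 - 4*(0.572)*1 = 0.225625 - (2.288) = -2.062375.
D < 0, so the roots are the complex-conjugate pair z = (-b +/- i sqrt(-D)) / (2a) = -0.4152 +/- 1.2553i.
For a conjugate pair |z|^2 = z * conj(z) = (product of roots) = c/a = 1/(0.572) = 1.748252, so |z| = sqrt(1.748252) = 1.3222 for both roots.
Moduli of all roots: 1.3222, 1.3222.
All moduli strictly greater than 1? Yes.
Verdict: Stationary.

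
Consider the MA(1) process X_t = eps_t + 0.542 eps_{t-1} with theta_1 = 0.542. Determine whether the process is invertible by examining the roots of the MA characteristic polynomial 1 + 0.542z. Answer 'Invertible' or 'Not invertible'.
\text{Invertible}

The MA(q) characteristic polynomial is P(z) = 1 + 0.542z.
Invertibility requires all roots to lie outside the unit circle, i.e. |z| > 1 for every root.
This is linear in z: 1 + (0.542) z = 0  =>  z = -1/(0.542) = -1.845018,  |z| = 1.845018.
Moduli of all roots: 1.8450.
All moduli strictly greater than 1? Yes.
Verdict: Invertible.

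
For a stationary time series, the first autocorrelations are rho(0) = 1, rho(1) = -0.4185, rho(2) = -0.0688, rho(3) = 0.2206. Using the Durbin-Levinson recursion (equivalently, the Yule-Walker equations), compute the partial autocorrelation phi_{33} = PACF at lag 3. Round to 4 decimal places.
\phi_{33} = 0.0791

The PACF at lag k is phi_{kk}, the last component of the solution
to the Yule-Walker system G_k phi = r_k where
  (G_k)_{ij} = rho(|i - j|), (r_k)_i = rho(i), i,j = 1..k.
Equivalently, Durbin-Levinson gives phi_{kk} iteratively:
  phi_{11} = rho(1)
  phi_{kk} = [rho(k) - sum_{j=1..k-1} phi_{k-1,j} rho(k-j)]
            / [1 - sum_{j=1..k-1} phi_{k-1,j} rho(j)],
  phi_{k,j} = phi_{k-1,j} - phi_{kk} phi_{k-1,k-j},  j = 1..k-1.
Step k = 1:
  phi_11 = rho(1) = -0.4185.
Step k = 2:
  phi_22 = [rho(2) - phi_11 rho(1)] / [1 - phi_11 rho(1)] = [-0.0688 - (-0.4185)(-0.4185)] / [1 - (-0.4185)(-0.4185)]
         = -0.24394225 / 0.82485775 = -0.295739.
  Update: phi_21 = phi_11 - phi_22 phi_11 = -0.4185 - (-0.295739)(-0.4185) = -0.542267.
Step k = 3:
  phi_33 = [rho(3) - phi_21 rho(2) - phi_22 rho(1)] / [1 - phi_21 rho(1) - phi_22 rho(2)]
    numerator   = 0.2206 - (-0.542267)(-0.0688) - (-0.295739)(-0.4185) = 0.05952547
    denominator = 1 - (-0.542267)(-0.4185) - (-0.295739)(-0.0688) = 0.75271462
  phi_33 = 0.05952547 / 0.75271462 = 0.0791.
Therefore phi_{33} = 0.0791.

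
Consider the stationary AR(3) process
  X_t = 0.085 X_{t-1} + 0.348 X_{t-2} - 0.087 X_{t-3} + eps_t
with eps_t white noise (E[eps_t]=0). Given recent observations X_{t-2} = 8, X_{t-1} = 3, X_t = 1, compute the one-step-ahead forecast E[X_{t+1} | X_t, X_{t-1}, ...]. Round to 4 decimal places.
E[X_{t+1} \mid \mathcal F_t] = 0.4330

For an AR(p) model X_t = c + sum_i phi_i X_{t-i} + eps_t, the
one-step-ahead conditional mean is
  E[X_{t+1} | X_t, ...] = c + sum_i phi_i X_{t+1-i}.
Substitute known values:
  E[X_{t+1} | ...] = (0.085) * (1) + (0.348) * (3) + (-0.087) * (8)
                   = 0.4330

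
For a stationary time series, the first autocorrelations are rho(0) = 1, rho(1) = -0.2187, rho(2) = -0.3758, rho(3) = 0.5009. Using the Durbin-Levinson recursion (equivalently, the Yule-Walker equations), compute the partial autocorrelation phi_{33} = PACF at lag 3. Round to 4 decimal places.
\phi_{33} = 0.3730

The PACF at lag k is phi_{kk}, the last component of the solution
to the Yule-Walker system G_k phi = r_k where
  (G_k)_{ij} = rho(|i - j|), (r_k)_i = rho(i), i,j = 1..k.
Equivalently, Durbin-Levinson gives phi_{kk} iteratively:
  phi_{11} = rho(1)
  phi_{kk} = [rho(k) - sum_{j=1..k-1} phi_{k-1,j} rho(k-j)]
            / [1 - sum_{j=1..k-1} phi_{k-1,j} rho(j)],
  phi_{k,j} = phi_{k-1,j} - phi_{kk} phi_{k-1,k-j},  j = 1..k-1.
Step k = 1:
  phi_11 = rho(1) = -0.2187.
Step k = 2:
  phi_22 = [rho(2) - phi_11 rho(1)] / [1 - phi_11 rho(1)] = [-0.3758 - (-0.2187)(-0.2187)] / [1 - (-0.2187)(-0.2187)]
         = -0.42362969 / 0.95217031 = -0.44491.
  Update: phi_21 = phi_11 - phi_22 phi_11 = -0.2187 - (-0.44491)(-0.2187) = -0.316002.
Step k = 3:
  phi_33 = [rho(3) - phi_21 rho(2) - phi_22 rho(1)] / [1 - phi_21 rho(1) - phi_22 rho(2)]
    numerator   = 0.5009 - (-0.316002)(-0.3758) - (-0.44491)(-0.2187) = 0.28484483
    denominator = 1 - (-0.316002)(-0.2187) - (-0.44491)(-0.3758) = 0.7636934
  phi_33 = 0.28484483 / 0.7636934 = 0.373.
Therefore phi_{33} = 0.3730.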